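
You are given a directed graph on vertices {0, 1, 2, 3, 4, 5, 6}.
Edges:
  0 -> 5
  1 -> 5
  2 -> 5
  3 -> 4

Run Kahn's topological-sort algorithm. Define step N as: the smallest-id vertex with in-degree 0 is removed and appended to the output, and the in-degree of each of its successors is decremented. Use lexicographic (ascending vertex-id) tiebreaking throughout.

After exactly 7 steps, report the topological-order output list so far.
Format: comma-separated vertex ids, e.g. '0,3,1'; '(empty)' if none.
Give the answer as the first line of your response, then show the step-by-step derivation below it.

0,1,2,3,4,5,6

step 1: output 0; order=[0]; indeg=(0,0,0,0,1,2,0)
step 2: output 1; order=[0,1]; indeg=(0,0,0,0,1,1,0)
step 3: output 2; order=[0,1,2]; indeg=(0,0,0,0,1,0,0)
step 4: output 3; order=[0,1,2,3]; indeg=(0,0,0,0,0,0,0)
step 5: output 4; order=[0,1,2,3,4]; indeg=(0,0,0,0,0,0,0)
step 6: output 5; order=[0,1,2,3,4,5]; indeg=(0,0,0,0,0,0,0)
step 7: output 6; order=[0,1,2,3,4,5,6]; indeg=(0,0,0,0,0,0,0)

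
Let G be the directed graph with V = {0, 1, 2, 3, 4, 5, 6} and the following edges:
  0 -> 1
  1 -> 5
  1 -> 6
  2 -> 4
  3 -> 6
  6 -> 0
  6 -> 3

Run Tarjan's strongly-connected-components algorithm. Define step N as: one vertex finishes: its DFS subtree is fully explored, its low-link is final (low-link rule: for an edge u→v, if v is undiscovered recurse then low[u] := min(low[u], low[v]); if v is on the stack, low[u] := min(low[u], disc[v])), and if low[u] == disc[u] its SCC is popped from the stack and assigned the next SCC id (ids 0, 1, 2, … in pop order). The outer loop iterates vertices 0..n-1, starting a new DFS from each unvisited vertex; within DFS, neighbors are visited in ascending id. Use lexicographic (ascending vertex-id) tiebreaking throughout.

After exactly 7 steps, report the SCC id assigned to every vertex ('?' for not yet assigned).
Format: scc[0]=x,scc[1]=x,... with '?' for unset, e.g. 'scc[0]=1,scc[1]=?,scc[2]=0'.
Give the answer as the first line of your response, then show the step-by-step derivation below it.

scc[0]=1,scc[1]=1,scc[2]=3,scc[3]=1,scc[4]=2,scc[5]=0,scc[6]=1

step 1: low=(low[0]=0,low[1]=1,low[2]=?,low[3]=?,low[4]=?,low[5]=2,low[6]=?); scc=(scc[0]=?,scc[1]=?,scc[2]=?,scc[3]=?,scc[4]=?,scc[5]=0,scc[6]=?)
step 2: low=(low[0]=0,low[1]=1,low[2]=?,low[3]=3,low[4]=?,low[5]=2,low[6]=0); scc=(scc[0]=?,scc[1]=?,scc[2]=?,scc[3]=?,scc[4]=?,scc[5]=0,scc[6]=?)
step 3: low=(low[0]=0,low[1]=1,low[2]=?,low[3]=3,low[4]=?,low[5]=2,low[6]=0); scc=(scc[0]=?,scc[1]=?,scc[2]=?,scc[3]=?,scc[4]=?,scc[5]=0,scc[6]=?)
step 4: low=(low[0]=0,low[1]=0,low[2]=?,low[3]=3,low[4]=?,low[5]=2,low[6]=0); scc=(scc[0]=?,scc[1]=?,scc[2]=?,scc[3]=?,scc[4]=?,scc[5]=0,scc[6]=?)
step 5: low=(low[0]=0,low[1]=0,low[2]=?,low[3]=3,low[4]=?,low[5]=2,low[6]=0); scc=(scc[0]=1,scc[1]=1,scc[2]=?,scc[3]=1,scc[4]=?,scc[5]=0,scc[6]=1)
step 6: low=(low[0]=0,low[1]=0,low[2]=5,low[3]=3,low[4]=6,low[5]=2,low[6]=0); scc=(scc[0]=1,scc[1]=1,scc[2]=?,scc[3]=1,scc[4]=2,scc[5]=0,scc[6]=1)
step 7: low=(low[0]=0,low[1]=0,low[2]=5,low[3]=3,low[4]=6,low[5]=2,low[6]=0); scc=(scc[0]=1,scc[1]=1,scc[2]=3,scc[3]=1,scc[4]=2,scc[5]=0,scc[6]=1)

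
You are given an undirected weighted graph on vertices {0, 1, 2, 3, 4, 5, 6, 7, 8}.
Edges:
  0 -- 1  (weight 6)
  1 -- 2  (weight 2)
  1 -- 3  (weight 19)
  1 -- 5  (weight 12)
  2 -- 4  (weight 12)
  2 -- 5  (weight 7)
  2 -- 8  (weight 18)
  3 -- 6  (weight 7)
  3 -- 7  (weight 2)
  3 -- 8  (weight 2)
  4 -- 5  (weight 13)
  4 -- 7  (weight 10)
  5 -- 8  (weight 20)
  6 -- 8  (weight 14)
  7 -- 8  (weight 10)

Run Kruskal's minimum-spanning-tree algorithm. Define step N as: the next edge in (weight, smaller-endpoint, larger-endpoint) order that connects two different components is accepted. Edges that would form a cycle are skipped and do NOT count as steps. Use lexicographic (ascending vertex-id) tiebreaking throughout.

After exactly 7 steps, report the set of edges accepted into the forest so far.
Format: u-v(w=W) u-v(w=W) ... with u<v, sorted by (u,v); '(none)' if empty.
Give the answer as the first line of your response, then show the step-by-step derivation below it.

0-1(w=6) 1-2(w=2) 2-5(w=7) 3-6(w=7) 3-7(w=2) 3-8(w=2) 4-7(w=10)

step 1: add edge 1-2 (w=2); MST = {1-2(w=2)}
step 2: add edge 3-7 (w=2); MST = {1-2(w=2) 3-7(w=2)}
step 3: add edge 3-8 (w=2); MST = {1-2(w=2) 3-7(w=2) 3-8(w=2)}
step 4: add edge 0-1 (w=6); MST = {0-1(w=6) 1-2(w=2) 3-7(w=2) 3-8(w=2)}
step 5: add edge 2-5 (w=7); MST = {0-1(w=6) 1-2(w=2) 2-5(w=7) 3-7(w=2) 3-8(w=2)}
step 6: add edge 3-6 (w=7); MST = {0-1(w=6) 1-2(w=2) 2-5(w=7) 3-6(w=7) 3-7(w=2) 3-8(w=2)}
step 7: add edge 4-7 (w=10); MST = {0-1(w=6) 1-2(w=2) 2-5(w=7) 3-6(w=7) 3-7(w=2) 3-8(w=2) 4-7(w=10)}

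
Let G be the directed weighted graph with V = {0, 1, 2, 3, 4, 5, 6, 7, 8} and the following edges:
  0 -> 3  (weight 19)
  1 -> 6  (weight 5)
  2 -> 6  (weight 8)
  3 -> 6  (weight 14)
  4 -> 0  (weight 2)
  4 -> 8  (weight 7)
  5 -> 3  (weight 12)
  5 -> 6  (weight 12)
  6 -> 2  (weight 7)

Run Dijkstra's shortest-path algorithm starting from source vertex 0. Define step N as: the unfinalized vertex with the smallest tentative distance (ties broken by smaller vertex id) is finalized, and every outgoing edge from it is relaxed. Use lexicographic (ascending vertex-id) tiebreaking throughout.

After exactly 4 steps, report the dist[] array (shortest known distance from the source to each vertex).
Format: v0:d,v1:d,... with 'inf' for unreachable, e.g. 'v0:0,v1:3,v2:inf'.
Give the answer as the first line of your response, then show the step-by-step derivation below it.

v0:0,v1:inf,v2:40,v3:19,v4:inf,v5:inf,v6:33,v7:inf,v8:inf

step 1: dist = v0:0,v1:inf,v2:inf,v3:19,v4:inf,v5:inf,v6:inf,v7:inf,v8:inf
step 2: dist = v0:0,v1:inf,v2:inf,v3:19,v4:inf,v5:inf,v6:33,v7:inf,v8:inf
step 3: dist = v0:0,v1:inf,v2:40,v3:19,v4:inf,v5:inf,v6:33,v7:inf,v8:inf
step 4: dist = v0:0,v1:inf,v2:40,v3:19,v4:inf,v5:inf,v6:33,v7:inf,v8:inf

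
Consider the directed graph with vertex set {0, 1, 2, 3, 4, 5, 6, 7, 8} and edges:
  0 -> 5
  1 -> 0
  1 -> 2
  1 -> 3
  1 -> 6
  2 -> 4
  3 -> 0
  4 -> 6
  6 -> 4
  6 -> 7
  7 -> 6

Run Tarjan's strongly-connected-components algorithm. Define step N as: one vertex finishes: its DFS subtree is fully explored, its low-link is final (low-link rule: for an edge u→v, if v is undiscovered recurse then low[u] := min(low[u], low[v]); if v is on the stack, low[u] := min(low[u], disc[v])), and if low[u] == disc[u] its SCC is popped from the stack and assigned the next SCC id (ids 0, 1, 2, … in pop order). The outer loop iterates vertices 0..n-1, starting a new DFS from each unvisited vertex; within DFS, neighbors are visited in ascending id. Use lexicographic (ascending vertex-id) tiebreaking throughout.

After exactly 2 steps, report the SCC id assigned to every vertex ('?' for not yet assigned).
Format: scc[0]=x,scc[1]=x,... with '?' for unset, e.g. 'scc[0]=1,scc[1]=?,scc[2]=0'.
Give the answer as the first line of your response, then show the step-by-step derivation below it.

scc[0]=1,scc[1]=?,scc[2]=?,scc[3]=?,scc[4]=?,scc[5]=0,scc[6]=?,scc[7]=?,scc[8]=?

step 1: low=(low[0]=0,low[1]=?,low[2]=?,low[3]=?,low[4]=?,low[5]=1,low[6]=?,low[7]=?,low[8]=?); scc=(scc[0]=?,scc[1]=?,scc[2]=?,scc[3]=?,scc[4]=?,scc[5]=0,scc[6]=?,scc[7]=?,scc[8]=?)
step 2: low=(low[0]=0,low[1]=?,low[2]=?,low[3]=?,low[4]=?,low[5]=1,low[6]=?,low[7]=?,low[8]=?); scc=(scc[0]=1,scc[1]=?,scc[2]=?,scc[3]=?,scc[4]=?,scc[5]=0,scc[6]=?,scc[7]=?,scc[8]=?)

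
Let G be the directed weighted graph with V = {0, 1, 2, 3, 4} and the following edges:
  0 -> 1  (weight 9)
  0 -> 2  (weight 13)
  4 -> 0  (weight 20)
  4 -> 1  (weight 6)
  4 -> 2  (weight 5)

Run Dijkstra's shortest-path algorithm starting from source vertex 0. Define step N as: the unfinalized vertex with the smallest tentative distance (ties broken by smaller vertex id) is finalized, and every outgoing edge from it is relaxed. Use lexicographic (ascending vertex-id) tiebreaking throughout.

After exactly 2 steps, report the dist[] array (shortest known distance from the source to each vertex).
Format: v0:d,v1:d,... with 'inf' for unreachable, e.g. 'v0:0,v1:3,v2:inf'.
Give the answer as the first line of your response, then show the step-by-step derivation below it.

v0:0,v1:9,v2:13,v3:inf,v4:inf

step 1: dist = v0:0,v1:9,v2:13,v3:inf,v4:inf
step 2: dist = v0:0,v1:9,v2:13,v3:inf,v4:inf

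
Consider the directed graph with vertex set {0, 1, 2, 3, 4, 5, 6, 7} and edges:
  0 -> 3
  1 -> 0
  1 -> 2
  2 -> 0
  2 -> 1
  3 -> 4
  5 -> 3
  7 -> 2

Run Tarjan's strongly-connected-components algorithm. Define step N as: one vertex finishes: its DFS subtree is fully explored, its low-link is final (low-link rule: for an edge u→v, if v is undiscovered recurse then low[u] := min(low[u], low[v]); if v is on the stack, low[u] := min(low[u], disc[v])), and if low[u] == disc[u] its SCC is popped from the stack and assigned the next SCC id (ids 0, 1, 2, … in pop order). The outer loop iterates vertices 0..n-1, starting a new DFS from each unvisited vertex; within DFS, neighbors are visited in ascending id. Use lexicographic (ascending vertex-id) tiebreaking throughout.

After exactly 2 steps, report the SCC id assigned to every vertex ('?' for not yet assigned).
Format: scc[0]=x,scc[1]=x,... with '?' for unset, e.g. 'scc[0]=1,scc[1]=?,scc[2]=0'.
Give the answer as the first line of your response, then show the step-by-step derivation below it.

scc[0]=?,scc[1]=?,scc[2]=?,scc[3]=1,scc[4]=0,scc[5]=?,scc[6]=?,scc[7]=?

step 1: low=(low[0]=0,low[1]=?,low[2]=?,low[3]=1,low[4]=2,low[5]=?,low[6]=?,low[7]=?); scc=(scc[0]=?,scc[1]=?,scc[2]=?,scc[3]=?,scc[4]=0,scc[5]=?,scc[6]=?,scc[7]=?)
step 2: low=(low[0]=0,low[1]=?,low[2]=?,low[3]=1,low[4]=2,low[5]=?,low[6]=?,low[7]=?); scc=(scc[0]=?,scc[1]=?,scc[2]=?,scc[3]=1,scc[4]=0,scc[5]=?,scc[6]=?,scc[7]=?)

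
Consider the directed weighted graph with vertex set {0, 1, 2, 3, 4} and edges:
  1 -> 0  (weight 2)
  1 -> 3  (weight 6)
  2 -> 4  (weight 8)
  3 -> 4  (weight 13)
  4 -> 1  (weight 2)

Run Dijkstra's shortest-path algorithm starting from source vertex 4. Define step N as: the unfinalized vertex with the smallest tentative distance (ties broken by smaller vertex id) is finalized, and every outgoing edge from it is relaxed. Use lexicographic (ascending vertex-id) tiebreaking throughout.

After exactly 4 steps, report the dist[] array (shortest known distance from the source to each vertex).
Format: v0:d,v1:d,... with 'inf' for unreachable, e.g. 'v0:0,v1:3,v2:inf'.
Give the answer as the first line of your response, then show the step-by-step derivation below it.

v0:4,v1:2,v2:inf,v3:8,v4:0

step 1: dist = v0:inf,v1:2,v2:inf,v3:inf,v4:0
step 2: dist = v0:4,v1:2,v2:inf,v3:8,v4:0
step 3: dist = v0:4,v1:2,v2:inf,v3:8,v4:0
step 4: dist = v0:4,v1:2,v2:inf,v3:8,v4:0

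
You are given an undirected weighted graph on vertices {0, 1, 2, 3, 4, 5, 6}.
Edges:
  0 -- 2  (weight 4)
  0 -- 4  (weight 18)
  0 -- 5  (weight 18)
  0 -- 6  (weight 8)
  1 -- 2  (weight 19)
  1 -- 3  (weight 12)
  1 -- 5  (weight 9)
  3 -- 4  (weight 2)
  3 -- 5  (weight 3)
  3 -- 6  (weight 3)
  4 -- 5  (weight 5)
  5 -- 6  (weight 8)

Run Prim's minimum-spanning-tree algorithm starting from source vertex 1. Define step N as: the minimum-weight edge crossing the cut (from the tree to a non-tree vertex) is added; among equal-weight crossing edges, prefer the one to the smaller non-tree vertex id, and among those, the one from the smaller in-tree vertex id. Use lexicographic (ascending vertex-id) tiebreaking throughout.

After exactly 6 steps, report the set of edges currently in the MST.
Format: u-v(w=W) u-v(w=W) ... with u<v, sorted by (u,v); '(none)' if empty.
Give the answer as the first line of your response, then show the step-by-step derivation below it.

0-2(w=4) 0-6(w=8) 1-5(w=9) 3-4(w=2) 3-5(w=3) 3-6(w=3)

step 1: add edge 1-5 (w=9); MST = {1-5(w=9)}
step 2: add edge 3-5 (w=3); MST = {1-5(w=9) 3-5(w=3)}
step 3: add edge 3-4 (w=2); MST = {1-5(w=9) 3-4(w=2) 3-5(w=3)}
step 4: add edge 3-6 (w=3); MST = {1-5(w=9) 3-4(w=2) 3-5(w=3) 3-6(w=3)}
step 5: add edge 0-6 (w=8); MST = {0-6(w=8) 1-5(w=9) 3-4(w=2) 3-5(w=3) 3-6(w=3)}
step 6: add edge 0-2 (w=4); MST = {0-2(w=4) 0-6(w=8) 1-5(w=9) 3-4(w=2) 3-5(w=3) 3-6(w=3)}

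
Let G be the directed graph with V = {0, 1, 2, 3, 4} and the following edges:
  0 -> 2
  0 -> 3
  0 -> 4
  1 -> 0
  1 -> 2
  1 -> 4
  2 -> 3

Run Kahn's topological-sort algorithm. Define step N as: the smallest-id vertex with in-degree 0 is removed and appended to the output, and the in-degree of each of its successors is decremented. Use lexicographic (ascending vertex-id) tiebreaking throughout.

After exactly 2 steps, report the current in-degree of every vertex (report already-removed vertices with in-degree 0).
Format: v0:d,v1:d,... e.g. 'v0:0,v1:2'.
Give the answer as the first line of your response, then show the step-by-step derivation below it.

v0:0,v1:0,v2:0,v3:1,v4:0

step 1: output 1; order=[1]; indeg=(0,0,1,2,1)
step 2: output 0; order=[1,0]; indeg=(0,0,0,1,0)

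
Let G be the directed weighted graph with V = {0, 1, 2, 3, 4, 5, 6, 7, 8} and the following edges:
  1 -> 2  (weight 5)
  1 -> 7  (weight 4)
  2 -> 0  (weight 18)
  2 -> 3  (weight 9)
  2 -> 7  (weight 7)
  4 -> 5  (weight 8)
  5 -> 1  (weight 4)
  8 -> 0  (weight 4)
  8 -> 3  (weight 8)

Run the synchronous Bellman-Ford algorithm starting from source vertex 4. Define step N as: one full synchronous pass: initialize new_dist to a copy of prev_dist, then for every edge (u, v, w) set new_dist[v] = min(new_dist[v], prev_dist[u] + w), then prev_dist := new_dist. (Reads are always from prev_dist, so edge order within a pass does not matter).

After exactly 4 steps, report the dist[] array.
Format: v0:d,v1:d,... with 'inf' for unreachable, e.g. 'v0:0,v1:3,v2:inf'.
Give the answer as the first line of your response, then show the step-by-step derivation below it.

v0:35,v1:12,v2:17,v3:26,v4:0,v5:8,v6:inf,v7:16,v8:inf

step 1: dist = v0:inf,v1:inf,v2:inf,v3:inf,v4:0,v5:8,v6:inf,v7:inf,v8:inf
step 2: dist = v0:inf,v1:12,v2:inf,v3:inf,v4:0,v5:8,v6:inf,v7:inf,v8:inf
step 3: dist = v0:inf,v1:12,v2:17,v3:inf,v4:0,v5:8,v6:inf,v7:16,v8:inf
step 4: dist = v0:35,v1:12,v2:17,v3:26,v4:0,v5:8,v6:inf,v7:16,v8:inf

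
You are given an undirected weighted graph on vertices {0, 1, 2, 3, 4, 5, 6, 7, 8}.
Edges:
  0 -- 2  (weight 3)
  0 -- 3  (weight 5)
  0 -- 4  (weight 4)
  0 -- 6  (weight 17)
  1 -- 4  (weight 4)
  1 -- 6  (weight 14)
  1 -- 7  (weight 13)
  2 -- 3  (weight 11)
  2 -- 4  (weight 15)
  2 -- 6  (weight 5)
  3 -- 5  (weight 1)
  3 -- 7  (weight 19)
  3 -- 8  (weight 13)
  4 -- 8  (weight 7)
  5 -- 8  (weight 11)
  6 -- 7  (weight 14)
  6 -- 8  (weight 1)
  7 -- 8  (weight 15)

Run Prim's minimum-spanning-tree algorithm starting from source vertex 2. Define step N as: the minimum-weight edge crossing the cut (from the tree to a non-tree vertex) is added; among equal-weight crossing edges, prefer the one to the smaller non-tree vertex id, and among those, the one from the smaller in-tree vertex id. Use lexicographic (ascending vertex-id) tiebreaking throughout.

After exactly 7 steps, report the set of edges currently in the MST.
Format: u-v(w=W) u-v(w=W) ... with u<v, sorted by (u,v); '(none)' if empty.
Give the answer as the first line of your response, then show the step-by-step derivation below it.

0-2(w=3) 0-3(w=5) 0-4(w=4) 1-4(w=4) 2-6(w=5) 3-5(w=1) 6-8(w=1)

step 1: add edge 0-2 (w=3); MST = {0-2(w=3)}
step 2: add edge 0-4 (w=4); MST = {0-2(w=3) 0-4(w=4)}
step 3: add edge 1-4 (w=4); MST = {0-2(w=3) 0-4(w=4) 1-4(w=4)}
step 4: add edge 0-3 (w=5); MST = {0-2(w=3) 0-3(w=5) 0-4(w=4) 1-4(w=4)}
step 5: add edge 3-5 (w=1); MST = {0-2(w=3) 0-3(w=5) 0-4(w=4) 1-4(w=4) 3-5(w=1)}
step 6: add edge 2-6 (w=5); MST = {0-2(w=3) 0-3(w=5) 0-4(w=4) 1-4(w=4) 2-6(w=5) 3-5(w=1)}
step 7: add edge 6-8 (w=1); MST = {0-2(w=3) 0-3(w=5) 0-4(w=4) 1-4(w=4) 2-6(w=5) 3-5(w=1) 6-8(w=1)}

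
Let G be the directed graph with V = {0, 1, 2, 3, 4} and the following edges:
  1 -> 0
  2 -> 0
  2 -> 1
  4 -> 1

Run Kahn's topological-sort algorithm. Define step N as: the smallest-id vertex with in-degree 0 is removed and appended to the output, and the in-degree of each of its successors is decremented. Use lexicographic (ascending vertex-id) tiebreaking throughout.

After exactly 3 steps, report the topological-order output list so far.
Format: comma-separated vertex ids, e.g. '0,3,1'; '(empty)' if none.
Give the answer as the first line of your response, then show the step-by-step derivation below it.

2,3,4

step 1: output 2; order=[2]; indeg=(1,1,0,0,0)
step 2: output 3; order=[2,3]; indeg=(1,1,0,0,0)
step 3: output 4; order=[2,3,4]; indeg=(1,0,0,0,0)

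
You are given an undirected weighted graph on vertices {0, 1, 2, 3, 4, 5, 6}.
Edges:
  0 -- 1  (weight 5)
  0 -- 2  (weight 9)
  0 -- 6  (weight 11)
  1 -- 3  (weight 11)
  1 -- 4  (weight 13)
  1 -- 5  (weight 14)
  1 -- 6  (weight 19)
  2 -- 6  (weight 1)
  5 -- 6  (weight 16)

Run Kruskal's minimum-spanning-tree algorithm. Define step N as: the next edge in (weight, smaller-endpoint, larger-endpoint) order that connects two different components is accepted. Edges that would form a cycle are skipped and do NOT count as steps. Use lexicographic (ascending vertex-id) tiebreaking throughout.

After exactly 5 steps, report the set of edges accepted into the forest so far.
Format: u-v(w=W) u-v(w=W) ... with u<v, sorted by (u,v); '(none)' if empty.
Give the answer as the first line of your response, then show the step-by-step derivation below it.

0-1(w=5) 0-2(w=9) 1-3(w=11) 1-4(w=13) 2-6(w=1)

step 1: add edge 2-6 (w=1); MST = {2-6(w=1)}
step 2: add edge 0-1 (w=5); MST = {0-1(w=5) 2-6(w=1)}
step 3: add edge 0-2 (w=9); MST = {0-1(w=5) 0-2(w=9) 2-6(w=1)}
step 4: add edge 1-3 (w=11); MST = {0-1(w=5) 0-2(w=9) 1-3(w=11) 2-6(w=1)}
step 5: add edge 1-4 (w=13); MST = {0-1(w=5) 0-2(w=9) 1-3(w=11) 1-4(w=13) 2-6(w=1)}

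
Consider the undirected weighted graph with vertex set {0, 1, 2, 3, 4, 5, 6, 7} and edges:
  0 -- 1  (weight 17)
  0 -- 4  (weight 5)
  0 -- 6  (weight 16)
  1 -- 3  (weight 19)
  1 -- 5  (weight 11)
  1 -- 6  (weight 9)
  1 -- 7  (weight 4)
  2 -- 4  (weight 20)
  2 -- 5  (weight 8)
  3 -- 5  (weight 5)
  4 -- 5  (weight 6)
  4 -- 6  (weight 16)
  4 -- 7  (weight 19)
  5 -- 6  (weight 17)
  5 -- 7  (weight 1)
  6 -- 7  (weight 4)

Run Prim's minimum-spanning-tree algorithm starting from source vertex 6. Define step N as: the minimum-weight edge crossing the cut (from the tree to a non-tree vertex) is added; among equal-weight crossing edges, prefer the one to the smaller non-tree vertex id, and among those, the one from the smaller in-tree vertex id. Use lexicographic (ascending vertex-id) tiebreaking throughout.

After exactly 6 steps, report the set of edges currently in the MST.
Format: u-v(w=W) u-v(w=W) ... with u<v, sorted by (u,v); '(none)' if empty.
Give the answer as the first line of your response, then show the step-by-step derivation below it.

0-4(w=5) 1-7(w=4) 3-5(w=5) 4-5(w=6) 5-7(w=1) 6-7(w=4)

step 1: add edge 6-7 (w=4); MST = {6-7(w=4)}
step 2: add edge 5-7 (w=1); MST = {5-7(w=1) 6-7(w=4)}
step 3: add edge 1-7 (w=4); MST = {1-7(w=4) 5-7(w=1) 6-7(w=4)}
step 4: add edge 3-5 (w=5); MST = {1-7(w=4) 3-5(w=5) 5-7(w=1) 6-7(w=4)}
step 5: add edge 4-5 (w=6); MST = {1-7(w=4) 3-5(w=5) 4-5(w=6) 5-7(w=1) 6-7(w=4)}
step 6: add edge 0-4 (w=5); MST = {0-4(w=5) 1-7(w=4) 3-5(w=5) 4-5(w=6) 5-7(w=1) 6-7(w=4)}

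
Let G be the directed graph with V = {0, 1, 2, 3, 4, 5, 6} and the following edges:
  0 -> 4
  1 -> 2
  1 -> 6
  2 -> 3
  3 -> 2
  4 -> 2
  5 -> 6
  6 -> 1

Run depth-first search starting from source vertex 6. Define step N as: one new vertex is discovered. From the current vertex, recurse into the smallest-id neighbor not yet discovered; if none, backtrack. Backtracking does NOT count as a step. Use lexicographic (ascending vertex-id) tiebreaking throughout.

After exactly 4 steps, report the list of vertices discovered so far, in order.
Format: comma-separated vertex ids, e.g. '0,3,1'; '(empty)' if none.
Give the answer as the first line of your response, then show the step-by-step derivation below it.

6,1,2,3

step 1: discover 6; path=6; order=6
step 2: discover 1; path=6>1; order=6,1
step 3: discover 2; path=6>1>2; order=6,1,2
step 4: discover 3; path=6>1>2>3; order=6,1,2,3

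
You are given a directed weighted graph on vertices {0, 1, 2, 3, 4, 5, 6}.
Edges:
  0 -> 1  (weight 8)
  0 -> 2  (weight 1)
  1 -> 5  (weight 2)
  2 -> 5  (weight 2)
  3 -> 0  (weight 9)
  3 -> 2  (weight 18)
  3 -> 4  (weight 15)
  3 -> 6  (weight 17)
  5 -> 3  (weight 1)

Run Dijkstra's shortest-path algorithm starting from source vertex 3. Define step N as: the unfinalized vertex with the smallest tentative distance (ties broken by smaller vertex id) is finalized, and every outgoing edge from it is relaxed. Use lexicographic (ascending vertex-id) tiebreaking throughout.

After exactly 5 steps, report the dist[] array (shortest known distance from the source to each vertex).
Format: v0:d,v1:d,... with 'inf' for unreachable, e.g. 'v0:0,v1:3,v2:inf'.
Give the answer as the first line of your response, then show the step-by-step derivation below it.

v0:9,v1:17,v2:10,v3:0,v4:15,v5:12,v6:17

step 1: dist = v0:9,v1:inf,v2:18,v3:0,v4:15,v5:inf,v6:17
step 2: dist = v0:9,v1:17,v2:10,v3:0,v4:15,v5:inf,v6:17
step 3: dist = v0:9,v1:17,v2:10,v3:0,v4:15,v5:12,v6:17
step 4: dist = v0:9,v1:17,v2:10,v3:0,v4:15,v5:12,v6:17
step 5: dist = v0:9,v1:17,v2:10,v3:0,v4:15,v5:12,v6:17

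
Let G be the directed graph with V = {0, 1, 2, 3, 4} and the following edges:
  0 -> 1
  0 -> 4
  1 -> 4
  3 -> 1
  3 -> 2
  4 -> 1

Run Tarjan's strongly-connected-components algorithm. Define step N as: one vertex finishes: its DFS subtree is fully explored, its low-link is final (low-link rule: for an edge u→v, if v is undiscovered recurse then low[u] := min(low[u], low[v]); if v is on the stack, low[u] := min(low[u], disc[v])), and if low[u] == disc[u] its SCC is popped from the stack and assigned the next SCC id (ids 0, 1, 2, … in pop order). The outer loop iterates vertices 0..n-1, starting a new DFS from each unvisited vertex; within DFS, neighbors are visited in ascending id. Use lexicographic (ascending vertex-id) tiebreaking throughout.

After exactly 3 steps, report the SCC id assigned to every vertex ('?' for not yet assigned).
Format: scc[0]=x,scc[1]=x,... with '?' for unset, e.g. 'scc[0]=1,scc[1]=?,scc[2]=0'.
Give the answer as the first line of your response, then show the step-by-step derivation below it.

scc[0]=1,scc[1]=0,scc[2]=?,scc[3]=?,scc[4]=0

step 1: low=(low[0]=0,low[1]=1,low[2]=?,low[3]=?,low[4]=1); scc=(scc[0]=?,scc[1]=?,scc[2]=?,scc[3]=?,scc[4]=?)
step 2: low=(low[0]=0,low[1]=1,low[2]=?,low[3]=?,low[4]=1); scc=(scc[0]=?,scc[1]=0,scc[2]=?,scc[3]=?,scc[4]=0)
step 3: low=(low[0]=0,low[1]=1,low[2]=?,low[3]=?,low[4]=1); scc=(scc[0]=1,scc[1]=0,scc[2]=?,scc[3]=?,scc[4]=0)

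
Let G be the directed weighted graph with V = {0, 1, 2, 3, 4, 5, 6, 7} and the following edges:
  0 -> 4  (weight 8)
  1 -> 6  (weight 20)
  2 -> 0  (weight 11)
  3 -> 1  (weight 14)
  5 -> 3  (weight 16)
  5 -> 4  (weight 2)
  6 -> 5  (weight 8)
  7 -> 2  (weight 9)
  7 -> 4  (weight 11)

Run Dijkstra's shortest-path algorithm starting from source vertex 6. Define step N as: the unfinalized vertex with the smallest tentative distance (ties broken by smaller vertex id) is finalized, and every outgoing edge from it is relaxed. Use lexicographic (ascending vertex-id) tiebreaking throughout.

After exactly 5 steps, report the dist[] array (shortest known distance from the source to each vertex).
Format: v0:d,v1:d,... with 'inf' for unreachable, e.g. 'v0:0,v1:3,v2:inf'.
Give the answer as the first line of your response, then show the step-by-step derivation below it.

v0:inf,v1:38,v2:inf,v3:24,v4:10,v5:8,v6:0,v7:inf

step 1: dist = v0:inf,v1:inf,v2:inf,v3:inf,v4:inf,v5:8,v6:0,v7:inf
step 2: dist = v0:inf,v1:inf,v2:inf,v3:24,v4:10,v5:8,v6:0,v7:inf
step 3: dist = v0:inf,v1:inf,v2:inf,v3:24,v4:10,v5:8,v6:0,v7:inf
step 4: dist = v0:inf,v1:38,v2:inf,v3:24,v4:10,v5:8,v6:0,v7:inf
step 5: dist = v0:inf,v1:38,v2:inf,v3:24,v4:10,v5:8,v6:0,v7:inf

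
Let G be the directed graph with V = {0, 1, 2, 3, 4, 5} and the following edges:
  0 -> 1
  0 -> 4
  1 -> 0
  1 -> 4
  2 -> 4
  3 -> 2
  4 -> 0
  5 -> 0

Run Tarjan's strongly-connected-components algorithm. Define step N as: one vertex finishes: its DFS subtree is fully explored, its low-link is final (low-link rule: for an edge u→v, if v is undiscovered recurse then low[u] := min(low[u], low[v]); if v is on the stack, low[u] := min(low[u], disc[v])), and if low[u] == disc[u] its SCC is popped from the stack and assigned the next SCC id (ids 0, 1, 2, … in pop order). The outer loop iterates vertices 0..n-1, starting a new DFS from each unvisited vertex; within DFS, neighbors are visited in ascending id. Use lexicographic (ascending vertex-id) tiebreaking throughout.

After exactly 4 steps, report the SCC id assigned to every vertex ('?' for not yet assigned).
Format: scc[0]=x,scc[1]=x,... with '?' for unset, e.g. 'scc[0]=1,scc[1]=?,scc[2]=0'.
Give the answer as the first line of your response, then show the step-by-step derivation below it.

scc[0]=0,scc[1]=0,scc[2]=1,scc[3]=?,scc[4]=0,scc[5]=?

step 1: low=(low[0]=0,low[1]=0,low[2]=?,low[3]=?,low[4]=0,low[5]=?); scc=(scc[0]=?,scc[1]=?,scc[2]=?,scc[3]=?,scc[4]=?,scc[5]=?)
step 2: low=(low[0]=0,low[1]=0,low[2]=?,low[3]=?,low[4]=0,low[5]=?); scc=(scc[0]=?,scc[1]=?,scc[2]=?,scc[3]=?,scc[4]=?,scc[5]=?)
step 3: low=(low[0]=0,low[1]=0,low[2]=?,low[3]=?,low[4]=0,low[5]=?); scc=(scc[0]=0,scc[1]=0,scc[2]=?,scc[3]=?,scc[4]=0,scc[5]=?)
step 4: low=(low[0]=0,low[1]=0,low[2]=3,low[3]=?,low[4]=0,low[5]=?); scc=(scc[0]=0,scc[1]=0,scc[2]=1,scc[3]=?,scc[4]=0,scc[5]=?)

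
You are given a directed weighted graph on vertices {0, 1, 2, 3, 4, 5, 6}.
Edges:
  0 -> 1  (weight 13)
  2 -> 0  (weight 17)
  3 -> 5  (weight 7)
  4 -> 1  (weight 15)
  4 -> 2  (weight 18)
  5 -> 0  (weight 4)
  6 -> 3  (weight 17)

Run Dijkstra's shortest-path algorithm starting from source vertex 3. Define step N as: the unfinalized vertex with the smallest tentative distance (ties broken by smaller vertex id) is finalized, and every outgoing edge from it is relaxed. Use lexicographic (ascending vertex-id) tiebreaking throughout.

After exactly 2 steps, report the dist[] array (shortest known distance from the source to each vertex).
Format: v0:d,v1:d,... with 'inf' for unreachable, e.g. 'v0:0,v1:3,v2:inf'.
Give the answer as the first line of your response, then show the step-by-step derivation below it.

v0:11,v1:inf,v2:inf,v3:0,v4:inf,v5:7,v6:inf

step 1: dist = v0:inf,v1:inf,v2:inf,v3:0,v4:inf,v5:7,v6:inf
step 2: dist = v0:11,v1:inf,v2:inf,v3:0,v4:inf,v5:7,v6:inf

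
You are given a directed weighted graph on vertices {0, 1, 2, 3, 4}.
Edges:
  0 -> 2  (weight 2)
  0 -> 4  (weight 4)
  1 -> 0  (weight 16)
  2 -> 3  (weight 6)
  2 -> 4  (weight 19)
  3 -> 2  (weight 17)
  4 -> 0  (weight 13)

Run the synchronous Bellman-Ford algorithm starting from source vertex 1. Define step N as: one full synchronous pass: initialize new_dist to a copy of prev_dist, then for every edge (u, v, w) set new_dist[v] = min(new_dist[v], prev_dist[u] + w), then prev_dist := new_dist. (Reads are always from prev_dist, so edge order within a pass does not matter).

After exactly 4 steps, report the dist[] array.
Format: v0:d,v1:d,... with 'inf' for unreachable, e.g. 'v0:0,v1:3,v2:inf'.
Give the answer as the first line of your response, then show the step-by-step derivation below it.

v0:16,v1:0,v2:18,v3:24,v4:20

step 1: dist = v0:16,v1:0,v2:inf,v3:inf,v4:inf
step 2: dist = v0:16,v1:0,v2:18,v3:inf,v4:20
step 3: dist = v0:16,v1:0,v2:18,v3:24,v4:20
step 4: dist = v0:16,v1:0,v2:18,v3:24,v4:20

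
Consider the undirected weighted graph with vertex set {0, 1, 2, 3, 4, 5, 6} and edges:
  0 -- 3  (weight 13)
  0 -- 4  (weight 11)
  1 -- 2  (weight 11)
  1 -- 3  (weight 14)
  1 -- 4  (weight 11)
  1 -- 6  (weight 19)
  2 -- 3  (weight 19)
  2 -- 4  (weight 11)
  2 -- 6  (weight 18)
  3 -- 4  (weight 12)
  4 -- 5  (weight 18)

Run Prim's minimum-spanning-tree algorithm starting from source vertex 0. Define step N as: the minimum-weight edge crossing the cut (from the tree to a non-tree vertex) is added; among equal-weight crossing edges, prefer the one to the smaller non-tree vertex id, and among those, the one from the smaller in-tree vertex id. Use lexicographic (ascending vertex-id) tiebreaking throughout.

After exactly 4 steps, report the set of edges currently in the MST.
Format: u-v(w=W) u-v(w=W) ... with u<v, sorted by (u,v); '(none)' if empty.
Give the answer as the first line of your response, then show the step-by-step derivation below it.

0-4(w=11) 1-2(w=11) 1-4(w=11) 3-4(w=12)

step 1: add edge 0-4 (w=11); MST = {0-4(w=11)}
step 2: add edge 1-4 (w=11); MST = {0-4(w=11) 1-4(w=11)}
step 3: add edge 1-2 (w=11); MST = {0-4(w=11) 1-2(w=11) 1-4(w=11)}
step 4: add edge 3-4 (w=12); MST = {0-4(w=11) 1-2(w=11) 1-4(w=11) 3-4(w=12)}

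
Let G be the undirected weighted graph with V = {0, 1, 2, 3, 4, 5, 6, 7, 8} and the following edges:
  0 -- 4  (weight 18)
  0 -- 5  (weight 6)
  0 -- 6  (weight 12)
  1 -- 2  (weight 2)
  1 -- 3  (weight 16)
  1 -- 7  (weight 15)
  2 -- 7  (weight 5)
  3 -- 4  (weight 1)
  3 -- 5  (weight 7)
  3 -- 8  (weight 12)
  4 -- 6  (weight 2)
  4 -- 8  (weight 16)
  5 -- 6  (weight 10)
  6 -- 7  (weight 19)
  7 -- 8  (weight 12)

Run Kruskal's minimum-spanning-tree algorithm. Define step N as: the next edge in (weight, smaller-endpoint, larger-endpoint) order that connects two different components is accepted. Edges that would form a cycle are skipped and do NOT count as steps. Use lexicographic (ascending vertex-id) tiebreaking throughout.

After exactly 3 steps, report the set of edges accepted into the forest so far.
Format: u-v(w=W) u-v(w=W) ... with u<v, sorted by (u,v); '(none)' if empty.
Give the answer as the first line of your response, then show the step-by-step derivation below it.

1-2(w=2) 3-4(w=1) 4-6(w=2)

step 1: add edge 3-4 (w=1); MST = {3-4(w=1)}
step 2: add edge 1-2 (w=2); MST = {1-2(w=2) 3-4(w=1)}
step 3: add edge 4-6 (w=2); MST = {1-2(w=2) 3-4(w=1) 4-6(w=2)}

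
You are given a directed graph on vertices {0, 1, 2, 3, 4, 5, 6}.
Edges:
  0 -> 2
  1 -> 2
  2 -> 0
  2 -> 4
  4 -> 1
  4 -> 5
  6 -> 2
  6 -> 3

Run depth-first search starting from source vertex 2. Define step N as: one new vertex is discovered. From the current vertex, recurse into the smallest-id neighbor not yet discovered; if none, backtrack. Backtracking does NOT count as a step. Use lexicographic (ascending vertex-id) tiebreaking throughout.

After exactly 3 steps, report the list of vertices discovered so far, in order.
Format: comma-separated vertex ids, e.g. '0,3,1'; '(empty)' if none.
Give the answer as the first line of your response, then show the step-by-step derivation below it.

2,0,4

step 1: discover 2; path=2; order=2
step 2: discover 0; path=2>0; order=2,0
step 3: discover 4; path=2>4; order=2,0,4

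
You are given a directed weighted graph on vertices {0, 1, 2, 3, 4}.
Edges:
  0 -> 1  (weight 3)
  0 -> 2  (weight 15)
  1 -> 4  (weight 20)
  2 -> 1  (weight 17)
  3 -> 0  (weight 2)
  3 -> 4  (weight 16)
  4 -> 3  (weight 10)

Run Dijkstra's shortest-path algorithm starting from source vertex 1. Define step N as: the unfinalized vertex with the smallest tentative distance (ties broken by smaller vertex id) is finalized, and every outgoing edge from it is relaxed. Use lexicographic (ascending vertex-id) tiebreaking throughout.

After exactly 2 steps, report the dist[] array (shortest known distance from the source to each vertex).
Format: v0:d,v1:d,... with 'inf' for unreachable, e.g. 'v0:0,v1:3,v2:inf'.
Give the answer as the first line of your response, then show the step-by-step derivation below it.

v0:inf,v1:0,v2:inf,v3:30,v4:20

step 1: dist = v0:inf,v1:0,v2:inf,v3:inf,v4:20
step 2: dist = v0:inf,v1:0,v2:inf,v3:30,v4:20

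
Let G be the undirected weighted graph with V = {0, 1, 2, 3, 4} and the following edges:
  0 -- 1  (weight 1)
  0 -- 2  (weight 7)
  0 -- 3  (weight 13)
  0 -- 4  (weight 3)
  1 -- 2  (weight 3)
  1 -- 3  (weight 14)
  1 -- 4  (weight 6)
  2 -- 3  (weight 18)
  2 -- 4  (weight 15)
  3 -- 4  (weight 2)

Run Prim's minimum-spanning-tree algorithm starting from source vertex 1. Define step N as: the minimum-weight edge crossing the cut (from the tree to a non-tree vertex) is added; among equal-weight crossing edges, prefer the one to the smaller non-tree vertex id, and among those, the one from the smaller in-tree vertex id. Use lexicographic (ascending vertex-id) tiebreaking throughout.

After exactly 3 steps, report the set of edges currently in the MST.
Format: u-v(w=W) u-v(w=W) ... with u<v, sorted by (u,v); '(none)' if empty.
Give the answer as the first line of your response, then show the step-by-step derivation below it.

0-1(w=1) 0-4(w=3) 1-2(w=3)

step 1: add edge 0-1 (w=1); MST = {0-1(w=1)}
step 2: add edge 1-2 (w=3); MST = {0-1(w=1) 1-2(w=3)}
step 3: add edge 0-4 (w=3); MST = {0-1(w=1) 0-4(w=3) 1-2(w=3)}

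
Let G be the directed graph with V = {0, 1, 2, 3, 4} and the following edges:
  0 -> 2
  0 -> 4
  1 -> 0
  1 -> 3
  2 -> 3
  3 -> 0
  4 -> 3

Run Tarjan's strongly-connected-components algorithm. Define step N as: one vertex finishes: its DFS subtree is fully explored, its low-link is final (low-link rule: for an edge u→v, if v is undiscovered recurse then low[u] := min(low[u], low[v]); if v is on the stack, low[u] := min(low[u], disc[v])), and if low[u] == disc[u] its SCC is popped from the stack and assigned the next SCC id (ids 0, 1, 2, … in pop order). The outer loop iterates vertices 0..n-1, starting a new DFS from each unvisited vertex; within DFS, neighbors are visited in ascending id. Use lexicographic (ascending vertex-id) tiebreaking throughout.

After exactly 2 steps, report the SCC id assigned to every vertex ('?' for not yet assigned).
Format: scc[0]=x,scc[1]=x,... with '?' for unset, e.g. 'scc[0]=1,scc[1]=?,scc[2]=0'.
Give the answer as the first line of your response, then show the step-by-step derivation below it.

scc[0]=?,scc[1]=?,scc[2]=?,scc[3]=?,scc[4]=?

step 1: low=(low[0]=0,low[1]=?,low[2]=1,low[3]=0,low[4]=?); scc=(scc[0]=?,scc[1]=?,scc[2]=?,scc[3]=?,scc[4]=?)
step 2: low=(low[0]=0,low[1]=?,low[2]=0,low[3]=0,low[4]=?); scc=(scc[0]=?,scc[1]=?,scc[2]=?,scc[3]=?,scc[4]=?)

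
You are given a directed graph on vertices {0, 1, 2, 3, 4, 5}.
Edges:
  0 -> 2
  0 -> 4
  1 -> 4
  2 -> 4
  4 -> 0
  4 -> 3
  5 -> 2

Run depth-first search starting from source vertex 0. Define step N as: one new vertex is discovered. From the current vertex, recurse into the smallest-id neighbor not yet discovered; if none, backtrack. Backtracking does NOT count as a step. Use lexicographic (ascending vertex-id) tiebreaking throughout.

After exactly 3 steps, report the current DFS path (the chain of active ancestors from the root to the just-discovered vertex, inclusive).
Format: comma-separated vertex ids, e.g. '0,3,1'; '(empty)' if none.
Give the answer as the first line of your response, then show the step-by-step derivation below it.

0,2,4

step 1: discover 0; path=0; order=0
step 2: discover 2; path=0>2; order=0,2
step 3: discover 4; path=0>2>4; order=0,2,4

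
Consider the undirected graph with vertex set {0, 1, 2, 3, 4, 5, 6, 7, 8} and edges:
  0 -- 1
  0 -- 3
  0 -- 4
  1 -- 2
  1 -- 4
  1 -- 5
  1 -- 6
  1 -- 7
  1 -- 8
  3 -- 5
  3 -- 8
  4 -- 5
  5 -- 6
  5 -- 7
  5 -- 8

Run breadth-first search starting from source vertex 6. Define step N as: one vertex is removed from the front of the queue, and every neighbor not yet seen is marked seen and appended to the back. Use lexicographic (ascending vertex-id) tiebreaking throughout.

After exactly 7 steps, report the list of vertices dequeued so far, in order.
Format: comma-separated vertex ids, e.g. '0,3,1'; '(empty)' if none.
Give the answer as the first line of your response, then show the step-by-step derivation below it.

6,1,5,0,2,4,7

step 1: dequeue 6; queue=[1,5]; order=6
step 2: dequeue 1; queue=[5,0,2,4,7,8]; order=6,1
step 3: dequeue 5; queue=[0,2,4,7,8,3]; order=6,1,5
step 4: dequeue 0; queue=[2,4,7,8,3]; order=6,1,5,0
step 5: dequeue 2; queue=[4,7,8,3]; order=6,1,5,0,2
step 6: dequeue 4; queue=[7,8,3]; order=6,1,5,0,2,4
step 7: dequeue 7; queue=[8,3]; order=6,1,5,0,2,4,7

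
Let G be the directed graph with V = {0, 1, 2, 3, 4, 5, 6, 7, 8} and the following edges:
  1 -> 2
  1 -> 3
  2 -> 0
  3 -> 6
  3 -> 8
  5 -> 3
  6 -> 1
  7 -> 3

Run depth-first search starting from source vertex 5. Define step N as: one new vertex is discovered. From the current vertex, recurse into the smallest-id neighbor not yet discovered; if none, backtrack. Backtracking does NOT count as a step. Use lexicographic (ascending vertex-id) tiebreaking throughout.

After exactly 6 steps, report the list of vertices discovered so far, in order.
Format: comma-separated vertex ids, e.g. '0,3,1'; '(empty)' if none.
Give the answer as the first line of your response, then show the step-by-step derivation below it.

5,3,6,1,2,0

step 1: discover 5; path=5; order=5
step 2: discover 3; path=5>3; order=5,3
step 3: discover 6; path=5>3>6; order=5,3,6
step 4: discover 1; path=5>3>6>1; order=5,3,6,1
step 5: discover 2; path=5>3>6>1>2; order=5,3,6,1,2
step 6: discover 0; path=5>3>6>1>2>0; order=5,3,6,1,2,0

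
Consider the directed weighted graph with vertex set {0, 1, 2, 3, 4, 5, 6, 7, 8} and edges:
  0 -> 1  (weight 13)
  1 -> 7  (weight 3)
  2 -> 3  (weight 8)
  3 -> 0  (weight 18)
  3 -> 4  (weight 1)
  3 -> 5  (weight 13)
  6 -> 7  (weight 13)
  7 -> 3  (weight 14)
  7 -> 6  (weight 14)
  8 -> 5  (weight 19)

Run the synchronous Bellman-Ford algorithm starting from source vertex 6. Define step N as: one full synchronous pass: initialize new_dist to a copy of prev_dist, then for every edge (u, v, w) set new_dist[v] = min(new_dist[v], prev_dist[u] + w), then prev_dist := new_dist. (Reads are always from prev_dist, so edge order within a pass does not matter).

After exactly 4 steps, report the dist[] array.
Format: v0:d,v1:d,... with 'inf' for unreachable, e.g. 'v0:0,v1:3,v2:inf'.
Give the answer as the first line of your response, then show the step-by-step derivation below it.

v0:45,v1:58,v2:inf,v3:27,v4:28,v5:40,v6:0,v7:13,v8:inf

step 1: dist = v0:inf,v1:inf,v2:inf,v3:inf,v4:inf,v5:inf,v6:0,v7:13,v8:inf
step 2: dist = v0:inf,v1:inf,v2:inf,v3:27,v4:inf,v5:inf,v6:0,v7:13,v8:inf
step 3: dist = v0:45,v1:inf,v2:inf,v3:27,v4:28,v5:40,v6:0,v7:13,v8:inf
step 4: dist = v0:45,v1:58,v2:inf,v3:27,v4:28,v5:40,v6:0,v7:13,v8:inf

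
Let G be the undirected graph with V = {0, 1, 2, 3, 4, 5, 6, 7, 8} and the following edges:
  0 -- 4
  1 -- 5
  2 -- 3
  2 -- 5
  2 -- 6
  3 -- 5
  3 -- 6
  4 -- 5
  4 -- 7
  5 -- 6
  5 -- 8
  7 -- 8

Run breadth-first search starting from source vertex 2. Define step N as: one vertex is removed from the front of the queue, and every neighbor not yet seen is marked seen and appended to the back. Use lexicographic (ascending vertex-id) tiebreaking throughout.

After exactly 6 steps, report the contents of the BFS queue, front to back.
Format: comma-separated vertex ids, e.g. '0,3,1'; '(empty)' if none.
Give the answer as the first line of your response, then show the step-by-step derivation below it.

8,0,7

step 1: dequeue 2; queue=[3,5,6]; order=2
step 2: dequeue 3; queue=[5,6]; order=2,3
step 3: dequeue 5; queue=[6,1,4,8]; order=2,3,5
step 4: dequeue 6; queue=[1,4,8]; order=2,3,5,6
step 5: dequeue 1; queue=[4,8]; order=2,3,5,6,1
step 6: dequeue 4; queue=[8,0,7]; order=2,3,5,6,1,4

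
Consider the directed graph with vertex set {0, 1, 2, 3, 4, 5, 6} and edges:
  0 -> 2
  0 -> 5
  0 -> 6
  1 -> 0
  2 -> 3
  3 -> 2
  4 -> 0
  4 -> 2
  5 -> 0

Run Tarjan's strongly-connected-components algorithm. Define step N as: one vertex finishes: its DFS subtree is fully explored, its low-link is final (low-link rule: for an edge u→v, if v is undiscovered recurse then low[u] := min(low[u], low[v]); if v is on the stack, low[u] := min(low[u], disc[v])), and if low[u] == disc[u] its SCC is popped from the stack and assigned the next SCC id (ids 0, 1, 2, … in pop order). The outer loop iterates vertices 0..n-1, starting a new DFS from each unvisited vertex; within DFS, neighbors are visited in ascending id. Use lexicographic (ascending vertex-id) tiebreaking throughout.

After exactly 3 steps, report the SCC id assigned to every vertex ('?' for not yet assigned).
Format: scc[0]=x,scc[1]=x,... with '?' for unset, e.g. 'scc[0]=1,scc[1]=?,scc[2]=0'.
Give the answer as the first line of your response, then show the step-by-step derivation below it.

scc[0]=?,scc[1]=?,scc[2]=0,scc[3]=0,scc[4]=?,scc[5]=?,scc[6]=?

step 1: low=(low[0]=0,low[1]=?,low[2]=1,low[3]=1,low[4]=?,low[5]=?,low[6]=?); scc=(scc[0]=?,scc[1]=?,scc[2]=?,scc[3]=?,scc[4]=?,scc[5]=?,scc[6]=?)
step 2: low=(low[0]=0,low[1]=?,low[2]=1,low[3]=1,low[4]=?,low[5]=?,low[6]=?); scc=(scc[0]=?,scc[1]=?,scc[2]=0,scc[3]=0,scc[4]=?,scc[5]=?,scc[6]=?)
step 3: low=(low[0]=0,low[1]=?,low[2]=1,low[3]=1,low[4]=?,low[5]=0,low[6]=?); scc=(scc[0]=?,scc[1]=?,scc[2]=0,scc[3]=0,scc[4]=?,scc[5]=?,scc[6]=?)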